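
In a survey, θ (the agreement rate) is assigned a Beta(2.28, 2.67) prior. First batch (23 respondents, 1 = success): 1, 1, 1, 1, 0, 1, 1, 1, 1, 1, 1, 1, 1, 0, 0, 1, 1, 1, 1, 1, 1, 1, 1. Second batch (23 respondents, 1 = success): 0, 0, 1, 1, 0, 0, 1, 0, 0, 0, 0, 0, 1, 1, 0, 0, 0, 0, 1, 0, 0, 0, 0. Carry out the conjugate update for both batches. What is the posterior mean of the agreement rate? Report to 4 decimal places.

0.5551

The Beta prior is conjugate to a Binomial/Bernoulli likelihood; the update adds successes to α and failures to β.
After batch 1: Beta(2.28+20, 2.67+3) = Beta(22.28, 5.67).
After batch 2: Beta(22.28+6, 5.67+17) = Beta(28.28, 22.67).
Posterior mean = α/(α+β) = 28.28/50.95 = 0.5551.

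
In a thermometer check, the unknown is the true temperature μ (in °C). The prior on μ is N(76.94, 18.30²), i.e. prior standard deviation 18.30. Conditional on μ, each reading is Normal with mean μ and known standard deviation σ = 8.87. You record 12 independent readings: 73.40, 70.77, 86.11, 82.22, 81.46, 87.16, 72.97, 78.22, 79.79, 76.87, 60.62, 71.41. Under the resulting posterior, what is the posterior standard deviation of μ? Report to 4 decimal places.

For Normal data with known variance σ², a Normal(μ₀, σ₀²) prior on μ is conjugate. Posterior precision = 1/σ₀² + n/σ²; posterior mean is the precision-weighted average of μ₀ and x̄.
σ₀² = 18.30² = 334.89, σ² = 8.87² = 78.6769; σ² + n·σ₀² = 78.6769 + 12·334.89 = 4097.3569.
Posterior precision = 1/σ₀² + n/σ² = 1/334.89 + 12/78.6769 = (σ² + n·σ₀²)/(σ₀²σ²) = 4097.3569/(334.89·78.6769); posterior variance σₙ² = σ₀²σ²/(σ² + n·σ₀²) = 334.89·78.6769/4097.3569 = 6.430513.
Posterior SD = √σₙ² = √(334.89·78.6769/4097.3569) = 2.5358.

2.5358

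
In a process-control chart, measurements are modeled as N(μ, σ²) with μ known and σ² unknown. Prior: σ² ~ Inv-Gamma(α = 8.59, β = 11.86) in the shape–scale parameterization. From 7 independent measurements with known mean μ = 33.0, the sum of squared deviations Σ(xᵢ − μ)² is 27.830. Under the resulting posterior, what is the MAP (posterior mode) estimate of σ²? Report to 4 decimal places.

1.9691

With known mean μ and an Inverse-Gamma(α, β) prior on σ², the Normal likelihood is conjugate: posterior is Inv-Gamma(α + n/2, β + Σ(xᵢ−μ)²/2).
Posterior: Inv-Gamma(8.59 + 7/2, 11.86 + 27.830/2) = Inv-Gamma(12.09, 25.7750).
Mode = β/(α+1) = 25.7750/13.09 = 1.9691.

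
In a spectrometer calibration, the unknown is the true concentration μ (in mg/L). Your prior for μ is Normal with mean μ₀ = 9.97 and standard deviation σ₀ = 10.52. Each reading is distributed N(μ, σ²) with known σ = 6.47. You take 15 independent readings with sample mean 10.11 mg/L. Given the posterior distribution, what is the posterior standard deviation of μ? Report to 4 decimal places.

For Normal data with known variance σ², a Normal(μ₀, σ₀²) prior on μ is conjugate. Posterior precision = 1/σ₀² + n/σ²; posterior mean is the precision-weighted average of μ₀ and x̄.
σ₀² = 10.52² = 110.6704, σ² = 6.47² = 41.8609; σ² + n·σ₀² = 41.8609 + 15·110.6704 = 1701.9169.
Posterior precision = 1/σ₀² + n/σ² = 1/110.6704 + 15/41.8609 = (σ² + n·σ₀²)/(σ₀²σ²) = 1701.9169/(110.6704·41.8609); posterior variance σₙ² = σ₀²σ²/(σ² + n·σ₀²) = 110.6704·41.8609/1701.9169 = 2.722085.
Posterior SD = √σₙ² = √(110.6704·41.8609/1701.9169) = 1.6499.

1.6499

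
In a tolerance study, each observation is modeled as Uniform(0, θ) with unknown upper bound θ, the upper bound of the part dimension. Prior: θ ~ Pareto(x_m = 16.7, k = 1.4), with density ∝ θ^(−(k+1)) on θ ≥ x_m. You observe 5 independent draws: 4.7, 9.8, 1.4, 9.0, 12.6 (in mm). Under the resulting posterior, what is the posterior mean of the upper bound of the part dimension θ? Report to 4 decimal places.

19.7926

A Pareto(scale x_m, shape k) prior on the upper bound θ of Uniform(0, θ) is conjugate: posterior is Pareto(max(x_m, max xᵢ), k + n).
Sample maximum = 12.6; prior scale x_m = 16.7 → posterior scale = max = 16.7.
Posterior shape = 1.4 + 5 = 6.4.
E[θ|data] = k·x_m/(k−1) = 6.4·16.7/5.4 = 19.7926.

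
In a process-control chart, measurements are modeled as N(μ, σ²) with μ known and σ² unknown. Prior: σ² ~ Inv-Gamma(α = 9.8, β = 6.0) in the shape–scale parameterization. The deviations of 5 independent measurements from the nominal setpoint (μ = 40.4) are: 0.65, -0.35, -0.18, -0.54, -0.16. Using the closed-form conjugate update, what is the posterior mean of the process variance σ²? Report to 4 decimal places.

0.5706

With known mean μ and an Inverse-Gamma(α, β) prior on σ², the Normal likelihood is conjugate: posterior is Inv-Gamma(α + n/2, β + Σ(xᵢ−μ)²/2).
Σ(xᵢ−μ)² = (0.65)² + (-0.35)² + (-0.18)² + (-0.54)² + (-0.16)² = 0.8946.
Posterior: Inv-Gamma(9.8 + 5/2, 6.0 + 0.8946/2) = Inv-Gamma(12.30, 6.44730).
E[σ²|data] = β/(α−1) = 6.44730/11.30 = 0.5706.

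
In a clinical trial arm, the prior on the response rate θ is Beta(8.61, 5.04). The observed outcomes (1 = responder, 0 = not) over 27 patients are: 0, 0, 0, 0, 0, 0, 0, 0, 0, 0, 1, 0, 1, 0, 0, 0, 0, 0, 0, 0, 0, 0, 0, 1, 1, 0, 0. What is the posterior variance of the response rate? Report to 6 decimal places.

0.005138

The Beta prior is conjugate to a Binomial/Bernoulli likelihood; the update adds successes to α and failures to β.
Posterior: Beta(α+k, β+n−k) = Beta(8.61+4, 5.04+23) = Beta(12.61, 28.04).
Var = αβ/((α+β)²(α+β+1)) = 12.61·28.04/(40.65²·41.65) = 0.005138.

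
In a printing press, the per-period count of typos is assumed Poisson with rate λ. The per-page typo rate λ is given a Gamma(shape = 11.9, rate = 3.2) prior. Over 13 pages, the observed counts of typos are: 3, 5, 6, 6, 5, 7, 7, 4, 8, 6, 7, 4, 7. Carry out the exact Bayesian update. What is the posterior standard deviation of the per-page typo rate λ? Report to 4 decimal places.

0.5754

With a Gamma(shape α, rate β) prior, the Poisson likelihood is conjugate: the posterior is Gamma(α + ΣXᵢ, β + n).
Sum of counts S = 75 over n = 13 pages.
Posterior: Gamma(α+S, β+n) = Gamma(11.9+75, 3.2+13) = Gamma(86.9, 16.2).
SD = √α/β = √86.9/16.2 = 0.5754.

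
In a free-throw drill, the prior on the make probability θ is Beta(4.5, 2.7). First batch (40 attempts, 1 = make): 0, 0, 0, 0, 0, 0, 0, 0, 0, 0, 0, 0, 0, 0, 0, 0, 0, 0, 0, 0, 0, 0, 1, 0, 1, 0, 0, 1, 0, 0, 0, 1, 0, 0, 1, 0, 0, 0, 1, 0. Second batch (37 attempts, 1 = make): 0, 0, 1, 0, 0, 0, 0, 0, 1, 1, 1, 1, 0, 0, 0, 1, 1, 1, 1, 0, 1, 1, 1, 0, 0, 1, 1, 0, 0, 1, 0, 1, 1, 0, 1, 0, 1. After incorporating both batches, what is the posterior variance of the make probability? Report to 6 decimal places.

The Beta prior is conjugate to a Binomial/Bernoulli likelihood; the update adds successes to α and failures to β.
After batch 1: Beta(4.5+6, 2.7+34) = Beta(10.5, 36.7).
After batch 2: Beta(10.5+19, 36.7+18) = Beta(29.5, 54.7).
Var = αβ/((α+β)²(α+β+1)) = 29.5·54.7/(84.2²·85.2) = 0.002671.

0.002671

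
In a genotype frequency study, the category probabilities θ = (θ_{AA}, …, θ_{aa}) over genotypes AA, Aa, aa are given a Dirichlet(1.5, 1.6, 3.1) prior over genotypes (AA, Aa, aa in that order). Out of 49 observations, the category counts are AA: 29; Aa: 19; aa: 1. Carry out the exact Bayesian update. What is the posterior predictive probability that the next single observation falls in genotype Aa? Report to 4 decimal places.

0.3732

The Dirichlet prior is conjugate to the Multinomial likelihood: each posterior αⱼ = prior αⱼ + observed count nⱼ.
Posterior concentration: (30.5, 20.6, 4.1), total = 55.2.
P(next = Aa | data) = α_{Aa}/Σα = 0.3732.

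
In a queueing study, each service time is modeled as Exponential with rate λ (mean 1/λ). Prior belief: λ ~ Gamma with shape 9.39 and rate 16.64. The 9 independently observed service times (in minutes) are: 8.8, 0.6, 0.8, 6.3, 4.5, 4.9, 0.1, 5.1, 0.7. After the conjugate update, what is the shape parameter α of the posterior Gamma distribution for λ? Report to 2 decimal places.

With a Gamma(shape α, rate β) prior on the exponential rate λ, the posterior after n observations with total T = Σxᵢ is Gamma(α+n, β+T).
Sum of observations T = 31.8 minutes; n = 9.
Posterior: Gamma(9.39+9, 16.64+31.8) = Gamma(18.39, 48.44).
Posterior α = 18.39.

18.39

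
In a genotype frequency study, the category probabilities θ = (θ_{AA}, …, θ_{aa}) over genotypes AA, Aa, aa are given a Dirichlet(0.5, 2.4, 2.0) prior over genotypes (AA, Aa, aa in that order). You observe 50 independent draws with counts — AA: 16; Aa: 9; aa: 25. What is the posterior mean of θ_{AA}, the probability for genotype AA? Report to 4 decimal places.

The Dirichlet prior is conjugate to the Multinomial likelihood: each posterior αⱼ = prior αⱼ + observed count nⱼ.
Posterior concentration: (16.5, 11.4, 27.0), total = 54.9.
E[θ_{AA}|data] = α_{AA}/Σα = 16.5/54.9 = 0.3005.

0.3005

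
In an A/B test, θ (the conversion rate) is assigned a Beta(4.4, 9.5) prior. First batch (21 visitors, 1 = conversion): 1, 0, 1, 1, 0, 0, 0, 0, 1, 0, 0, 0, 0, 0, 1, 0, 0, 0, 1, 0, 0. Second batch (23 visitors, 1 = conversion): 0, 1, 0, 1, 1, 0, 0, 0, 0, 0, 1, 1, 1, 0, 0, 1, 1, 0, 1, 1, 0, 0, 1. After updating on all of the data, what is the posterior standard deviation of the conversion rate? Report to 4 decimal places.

0.0629

The Beta prior is conjugate to a Binomial/Bernoulli likelihood; the update adds successes to α and failures to β.
After batch 1: Beta(4.4+6, 9.5+15) = Beta(10.4, 24.5).
After batch 2: Beta(10.4+11, 24.5+12) = Beta(21.4, 36.5).
Var = αβ/((α+β)²(α+β+1)) = 21.4·36.5/(57.9²·58.9) = 0.00395580; SD = √0.00395580 = 0.0629.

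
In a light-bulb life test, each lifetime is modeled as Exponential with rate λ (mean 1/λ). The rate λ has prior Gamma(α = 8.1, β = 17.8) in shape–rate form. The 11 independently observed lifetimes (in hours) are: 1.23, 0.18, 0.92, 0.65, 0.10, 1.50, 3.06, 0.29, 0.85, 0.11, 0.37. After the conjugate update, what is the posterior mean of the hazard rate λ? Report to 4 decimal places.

0.7058

With a Gamma(shape α, rate β) prior on the exponential rate λ, the posterior after n observations with total T = Σxᵢ is Gamma(α+n, β+T).
Sum of observations T = 9.26 hours; n = 11.
Posterior: Gamma(8.1+11, 17.8+9.26) = Gamma(19.1, 27.06).
Posterior mean of λ = α/β = 19.1/27.06 = 0.7058.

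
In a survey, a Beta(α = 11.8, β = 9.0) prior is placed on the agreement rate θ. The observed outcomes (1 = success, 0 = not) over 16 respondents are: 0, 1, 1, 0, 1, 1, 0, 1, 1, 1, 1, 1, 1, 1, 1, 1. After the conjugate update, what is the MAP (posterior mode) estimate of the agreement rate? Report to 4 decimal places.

The Beta prior is conjugate to a Binomial/Bernoulli likelihood; the update adds successes to α and failures to β.
Posterior: Beta(α+k, β+n−k) = Beta(11.8+13, 9.0+3) = Beta(24.8, 12.0).
Mode of Beta(a,b) for a,b>1 is (a−1)/(a+b−2) = 23.8/34.8 = 0.6839.

0.6839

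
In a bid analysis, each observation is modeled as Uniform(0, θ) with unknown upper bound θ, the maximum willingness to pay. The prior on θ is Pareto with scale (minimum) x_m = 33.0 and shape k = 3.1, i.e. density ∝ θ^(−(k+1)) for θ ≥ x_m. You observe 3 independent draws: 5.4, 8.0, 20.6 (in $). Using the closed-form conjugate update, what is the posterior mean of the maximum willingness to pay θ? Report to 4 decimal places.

A Pareto(scale x_m, shape k) prior on the upper bound θ of Uniform(0, θ) is conjugate: posterior is Pareto(max(x_m, max xᵢ), k + n).
Sample maximum = 20.6; prior scale x_m = 33.0 → posterior scale = max = 33.0.
Posterior shape = 3.1 + 3 = 6.1.
E[θ|data] = k·x_m/(k−1) = 6.1·33.0/5.1 = 39.4706.

39.4706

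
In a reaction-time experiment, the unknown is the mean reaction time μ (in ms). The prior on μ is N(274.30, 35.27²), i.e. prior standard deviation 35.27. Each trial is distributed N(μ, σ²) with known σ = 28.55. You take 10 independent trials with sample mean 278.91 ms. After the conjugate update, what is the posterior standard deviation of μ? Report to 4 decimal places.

8.7463

For Normal data with known variance σ², a Normal(μ₀, σ₀²) prior on μ is conjugate. Posterior precision = 1/σ₀² + n/σ²; posterior mean is the precision-weighted average of μ₀ and x̄.
σ₀² = 35.27² = 1243.9729, σ² = 28.55² = 815.1025; σ² + n·σ₀² = 815.1025 + 10·1243.9729 = 13254.8315.
Posterior precision = 1/σ₀² + n/σ² = 1/1243.9729 + 10/815.1025 = (σ² + n·σ₀²)/(σ₀²σ²) = 13254.8315/(1243.9729·815.1025); posterior variance σₙ² = σ₀²σ²/(σ² + n·σ₀²) = 1243.9729·815.1025/13254.8315 = 76.497798.
Posterior SD = √σₙ² = √(1243.9729·815.1025/13254.8315) = 8.7463.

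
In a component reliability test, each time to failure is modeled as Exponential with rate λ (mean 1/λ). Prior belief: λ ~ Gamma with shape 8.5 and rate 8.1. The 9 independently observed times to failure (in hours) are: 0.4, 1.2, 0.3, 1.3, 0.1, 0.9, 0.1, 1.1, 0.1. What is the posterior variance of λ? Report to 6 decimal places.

With a Gamma(shape α, rate β) prior on the exponential rate λ, the posterior after n observations with total T = Σxᵢ is Gamma(α+n, β+T).
Sum of observations T = 5.5 hours; n = 9.
Posterior: Gamma(8.5+9, 8.1+5.5) = Gamma(17.5, 13.6).
Var = α/β² = 0.094615.

0.094615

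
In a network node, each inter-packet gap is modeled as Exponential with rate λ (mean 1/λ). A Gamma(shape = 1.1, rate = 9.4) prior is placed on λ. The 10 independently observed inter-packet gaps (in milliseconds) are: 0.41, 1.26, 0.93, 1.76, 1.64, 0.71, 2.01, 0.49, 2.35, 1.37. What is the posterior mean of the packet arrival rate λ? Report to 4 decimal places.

0.4971

With a Gamma(shape α, rate β) prior on the exponential rate λ, the posterior after n observations with total T = Σxᵢ is Gamma(α+n, β+T).
Sum of observations T = 12.93 milliseconds; n = 10.
Posterior: Gamma(1.1+10, 9.4+12.93) = Gamma(11.1, 22.33).
Posterior mean of λ = α/β = 11.1/22.33 = 0.4971.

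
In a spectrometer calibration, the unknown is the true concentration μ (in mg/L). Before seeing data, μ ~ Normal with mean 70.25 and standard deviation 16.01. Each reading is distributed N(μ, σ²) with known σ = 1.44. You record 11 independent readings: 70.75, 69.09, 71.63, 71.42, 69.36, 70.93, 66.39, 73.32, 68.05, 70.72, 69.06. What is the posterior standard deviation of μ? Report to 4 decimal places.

0.4340

For Normal data with known variance σ², a Normal(μ₀, σ₀²) prior on μ is conjugate. Posterior precision = 1/σ₀² + n/σ²; posterior mean is the precision-weighted average of μ₀ and x̄.
σ₀² = 16.01² = 256.3201, σ² = 1.44² = 2.0736; σ² + n·σ₀² = 2.0736 + 11·256.3201 = 2821.5947.
Posterior precision = 1/σ₀² + n/σ² = 1/256.3201 + 11/2.0736 = (σ² + n·σ₀²)/(σ₀²σ²) = 2821.5947/(256.3201·2.0736); posterior variance σₙ² = σ₀²σ²/(σ² + n·σ₀²) = 256.3201·2.0736/2821.5947 = 0.188371.
Posterior SD = √σₙ² = √(256.3201·2.0736/2821.5947) = 0.4340.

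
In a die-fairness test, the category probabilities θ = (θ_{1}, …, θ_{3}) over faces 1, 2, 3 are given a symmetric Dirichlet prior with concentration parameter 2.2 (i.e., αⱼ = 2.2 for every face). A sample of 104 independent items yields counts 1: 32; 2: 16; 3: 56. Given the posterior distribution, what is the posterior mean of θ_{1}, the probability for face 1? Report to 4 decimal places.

0.3092

The Dirichlet prior is conjugate to the Multinomial likelihood: each posterior αⱼ = prior αⱼ + observed count nⱼ.
Posterior concentration: (34.2, 18.2, 58.2), total = 110.6.
E[θ_{1}|data] = α_{1}/Σα = 34.2/110.6 = 0.3092.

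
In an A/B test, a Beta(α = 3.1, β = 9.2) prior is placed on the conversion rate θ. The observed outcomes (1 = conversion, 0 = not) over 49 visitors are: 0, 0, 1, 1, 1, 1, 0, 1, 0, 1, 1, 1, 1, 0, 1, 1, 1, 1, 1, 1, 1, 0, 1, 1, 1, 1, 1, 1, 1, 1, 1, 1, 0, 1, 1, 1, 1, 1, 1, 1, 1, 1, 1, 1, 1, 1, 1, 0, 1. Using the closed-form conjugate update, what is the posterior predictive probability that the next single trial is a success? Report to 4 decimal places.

The Beta prior is conjugate to a Binomial/Bernoulli likelihood; the update adds successes to α and failures to β.
Posterior: Beta(α+k, β+n−k) = Beta(3.1+41, 9.2+8) = Beta(44.1, 17.2).
For a single future Bernoulli trial, P(success | data) = α/(α+β) = 0.7194.

0.7194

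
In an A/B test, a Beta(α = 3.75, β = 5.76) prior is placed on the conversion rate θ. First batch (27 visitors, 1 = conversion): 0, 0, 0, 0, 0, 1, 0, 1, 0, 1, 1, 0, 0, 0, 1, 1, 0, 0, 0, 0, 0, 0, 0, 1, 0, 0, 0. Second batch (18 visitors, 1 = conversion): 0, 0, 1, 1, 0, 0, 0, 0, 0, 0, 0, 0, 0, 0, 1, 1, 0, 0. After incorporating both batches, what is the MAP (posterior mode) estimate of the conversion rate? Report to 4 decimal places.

The Beta prior is conjugate to a Binomial/Bernoulli likelihood; the update adds successes to α and failures to β.
After batch 1: Beta(3.75+7, 5.76+20) = Beta(10.75, 25.76).
After batch 2: Beta(10.75+4, 25.76+14) = Beta(14.75, 39.76).
Mode of Beta(a,b) for a,b>1 is (a−1)/(a+b−2) = 13.75/52.51 = 0.2619.

0.2619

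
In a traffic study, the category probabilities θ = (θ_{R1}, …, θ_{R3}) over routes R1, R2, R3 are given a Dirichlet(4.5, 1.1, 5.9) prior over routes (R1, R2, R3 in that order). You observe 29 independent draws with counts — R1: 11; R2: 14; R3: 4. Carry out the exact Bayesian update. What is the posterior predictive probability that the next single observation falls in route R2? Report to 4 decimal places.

0.3728

The Dirichlet prior is conjugate to the Multinomial likelihood: each posterior αⱼ = prior αⱼ + observed count nⱼ.
Posterior concentration: (15.5, 15.1, 9.9), total = 40.5.
P(next = R2 | data) = α_{R2}/Σα = 0.3728.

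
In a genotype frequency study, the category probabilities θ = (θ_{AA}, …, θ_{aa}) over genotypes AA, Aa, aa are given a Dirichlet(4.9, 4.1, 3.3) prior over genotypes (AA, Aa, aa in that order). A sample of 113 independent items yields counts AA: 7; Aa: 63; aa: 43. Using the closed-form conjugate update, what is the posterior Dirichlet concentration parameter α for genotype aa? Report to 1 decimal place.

46.3

The Dirichlet prior is conjugate to the Multinomial likelihood: each posterior αⱼ = prior αⱼ + observed count nⱼ.
Posterior concentration: (11.9, 67.1, 46.3), total = 125.3.
α_{aa} = 3.3 + 43 = 46.3.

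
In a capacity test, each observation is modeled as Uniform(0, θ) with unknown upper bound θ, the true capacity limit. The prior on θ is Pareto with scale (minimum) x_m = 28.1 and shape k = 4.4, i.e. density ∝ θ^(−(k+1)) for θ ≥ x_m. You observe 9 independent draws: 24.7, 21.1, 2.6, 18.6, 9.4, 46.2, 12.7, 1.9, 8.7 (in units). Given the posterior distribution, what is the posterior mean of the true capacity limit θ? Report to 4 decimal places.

49.9258

A Pareto(scale x_m, shape k) prior on the upper bound θ of Uniform(0, θ) is conjugate: posterior is Pareto(max(x_m, max xᵢ), k + n).
Sample maximum = 46.2; prior scale x_m = 28.1 → posterior scale = max = 46.2.
Posterior shape = 4.4 + 9 = 13.4.
E[θ|data] = k·x_m/(k−1) = 13.4·46.2/12.4 = 49.9258.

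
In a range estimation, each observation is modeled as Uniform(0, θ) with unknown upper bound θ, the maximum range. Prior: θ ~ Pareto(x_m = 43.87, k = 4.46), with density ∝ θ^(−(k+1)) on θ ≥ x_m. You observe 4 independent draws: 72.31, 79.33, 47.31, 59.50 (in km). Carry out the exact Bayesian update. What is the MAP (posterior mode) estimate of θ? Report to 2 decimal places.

79.33

A Pareto(scale x_m, shape k) prior on the upper bound θ of Uniform(0, θ) is conjugate: posterior is Pareto(max(x_m, max xᵢ), k + n).
Sample maximum = 79.33; prior scale x_m = 43.87 → posterior scale = max = 79.33.
Posterior shape = 4.46 + 4 = 8.46.
The Pareto density is decreasing on [x_m, ∞), so the mode is x_m = 79.33.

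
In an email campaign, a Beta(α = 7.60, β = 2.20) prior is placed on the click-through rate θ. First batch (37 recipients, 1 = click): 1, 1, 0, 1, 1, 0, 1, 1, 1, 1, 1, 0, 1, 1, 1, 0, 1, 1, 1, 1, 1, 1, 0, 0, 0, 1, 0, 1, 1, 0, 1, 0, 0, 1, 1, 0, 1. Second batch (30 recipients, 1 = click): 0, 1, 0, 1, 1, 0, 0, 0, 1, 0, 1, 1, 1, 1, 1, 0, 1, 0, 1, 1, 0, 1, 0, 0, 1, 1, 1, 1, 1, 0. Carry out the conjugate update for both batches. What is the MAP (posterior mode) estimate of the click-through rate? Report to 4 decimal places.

0.6631

The Beta prior is conjugate to a Binomial/Bernoulli likelihood; the update adds successes to α and failures to β.
After batch 1: Beta(7.60+25, 2.20+12) = Beta(32.60, 14.20).
After batch 2: Beta(32.60+18, 14.20+12) = Beta(50.60, 26.20).
Mode of Beta(a,b) for a,b>1 is (a−1)/(a+b−2) = 49.60/74.80 = 0.6631.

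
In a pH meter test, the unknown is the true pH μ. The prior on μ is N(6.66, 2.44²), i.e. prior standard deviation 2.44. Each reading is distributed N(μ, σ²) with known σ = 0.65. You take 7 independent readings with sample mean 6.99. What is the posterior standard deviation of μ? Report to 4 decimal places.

0.2444

For Normal data with known variance σ², a Normal(μ₀, σ₀²) prior on μ is conjugate. Posterior precision = 1/σ₀² + n/σ²; posterior mean is the precision-weighted average of μ₀ and x̄.
σ₀² = 2.44² = 5.9536, σ² = 0.65² = 0.4225; σ² + n·σ₀² = 0.4225 + 7·5.9536 = 42.0977.
Posterior precision = 1/σ₀² + n/σ² = 1/5.9536 + 7/0.4225 = (σ² + n·σ₀²)/(σ₀²σ²) = 42.0977/(5.9536·0.4225); posterior variance σₙ² = σ₀²σ²/(σ² + n·σ₀²) = 5.9536·0.4225/42.0977 = 0.059751.
Posterior SD = √σₙ² = √(5.9536·0.4225/42.0977) = 0.2444.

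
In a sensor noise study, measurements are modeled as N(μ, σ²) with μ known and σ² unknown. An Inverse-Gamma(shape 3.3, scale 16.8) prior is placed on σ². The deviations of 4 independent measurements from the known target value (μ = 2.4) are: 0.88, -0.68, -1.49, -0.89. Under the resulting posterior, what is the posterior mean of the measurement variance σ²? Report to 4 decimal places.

With known mean μ and an Inverse-Gamma(α, β) prior on σ², the Normal likelihood is conjugate: posterior is Inv-Gamma(α + n/2, β + Σ(xᵢ−μ)²/2).
Σ(xᵢ−μ)² = (0.88)² + (-0.68)² + (-1.49)² + (-0.89)² = 4.2490.
Posterior: Inv-Gamma(3.3 + 4/2, 16.8 + 4.2490/2) = Inv-Gamma(5.30, 18.92450).
E[σ²|data] = β/(α−1) = 18.92450/4.30 = 4.4010.

4.4010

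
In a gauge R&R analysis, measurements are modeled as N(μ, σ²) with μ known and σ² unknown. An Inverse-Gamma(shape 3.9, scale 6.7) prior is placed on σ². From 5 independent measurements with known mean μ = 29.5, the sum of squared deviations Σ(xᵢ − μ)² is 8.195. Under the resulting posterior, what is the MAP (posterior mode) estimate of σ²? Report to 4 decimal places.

1.4591

With known mean μ and an Inverse-Gamma(α, β) prior on σ², the Normal likelihood is conjugate: posterior is Inv-Gamma(α + n/2, β + Σ(xᵢ−μ)²/2).
Posterior: Inv-Gamma(3.9 + 5/2, 6.7 + 8.195/2) = Inv-Gamma(6.40, 10.7975).
Mode = β/(α+1) = 10.7975/7.40 = 1.4591.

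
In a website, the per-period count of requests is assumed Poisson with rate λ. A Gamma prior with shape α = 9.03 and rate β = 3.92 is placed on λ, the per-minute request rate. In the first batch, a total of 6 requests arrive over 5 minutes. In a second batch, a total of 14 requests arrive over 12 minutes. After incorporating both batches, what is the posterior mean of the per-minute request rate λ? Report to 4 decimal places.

With a Gamma(shape α, rate β) prior, the Poisson likelihood is conjugate: the posterior is Gamma(α + ΣXᵢ, β + n).
After batch 1: Gamma(α+S, β+n) = Gamma(9.03+6, 3.92+5) = Gamma(15.03, 8.92).
After batch 2: Gamma(α+S, β+n) = Gamma(15.03+14, 8.92+12) = Gamma(29.03, 20.92).
Posterior mean = α/β = 29.03/20.92 = 1.3877.

1.3877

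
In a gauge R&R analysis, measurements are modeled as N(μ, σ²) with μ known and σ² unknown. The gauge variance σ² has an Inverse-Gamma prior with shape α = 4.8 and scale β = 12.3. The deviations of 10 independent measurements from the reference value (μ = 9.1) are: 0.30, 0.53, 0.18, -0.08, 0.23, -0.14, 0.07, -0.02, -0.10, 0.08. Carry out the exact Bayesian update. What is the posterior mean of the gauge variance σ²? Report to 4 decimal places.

With known mean μ and an Inverse-Gamma(α, β) prior on σ², the Normal likelihood is conjugate: posterior is Inv-Gamma(α + n/2, β + Σ(xᵢ−μ)²/2).
Σ(xᵢ−μ)² = (0.30)² + (0.53)² + (0.18)² + (-0.08)² + (0.23)² + (-0.14)² + (0.07)² + (-0.02)² + (-0.10)² + (0.08)² = 0.5039.
Posterior: Inv-Gamma(4.8 + 10/2, 12.3 + 0.5039/2) = Inv-Gamma(9.80, 12.55195).
E[σ²|data] = β/(α−1) = 12.55195/8.80 = 1.4264.

1.4264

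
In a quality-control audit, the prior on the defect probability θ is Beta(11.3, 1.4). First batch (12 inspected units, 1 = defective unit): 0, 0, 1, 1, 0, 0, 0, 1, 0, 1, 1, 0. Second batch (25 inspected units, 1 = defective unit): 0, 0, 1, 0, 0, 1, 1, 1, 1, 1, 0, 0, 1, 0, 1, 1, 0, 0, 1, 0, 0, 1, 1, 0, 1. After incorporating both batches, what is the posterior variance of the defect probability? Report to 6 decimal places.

0.004773

The Beta prior is conjugate to a Binomial/Bernoulli likelihood; the update adds successes to α and failures to β.
After batch 1: Beta(11.3+5, 1.4+7) = Beta(16.3, 8.4).
After batch 2: Beta(16.3+13, 8.4+12) = Beta(29.3, 20.4).
Var = αβ/((α+β)²(α+β+1)) = 29.3·20.4/(49.7²·50.7) = 0.004773.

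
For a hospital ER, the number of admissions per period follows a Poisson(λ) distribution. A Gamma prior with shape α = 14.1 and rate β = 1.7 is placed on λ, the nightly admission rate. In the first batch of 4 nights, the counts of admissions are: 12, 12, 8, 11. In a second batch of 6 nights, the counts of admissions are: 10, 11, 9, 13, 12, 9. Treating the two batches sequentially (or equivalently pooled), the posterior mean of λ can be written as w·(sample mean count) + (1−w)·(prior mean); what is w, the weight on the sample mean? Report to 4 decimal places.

0.8547

With a Gamma(shape α, rate β) prior, the Poisson likelihood is conjugate: the posterior is Gamma(α + ΣXᵢ, β + n).
Total number of nights: n = 4 + 6 = 10.
Posterior mean = (α₀+S)/(β₀+n) = [n/(β₀+n)]·(S/n) + [β₀/(β₀+n)]·(α₀/β₀), so only n and β₀ enter the weight.
Weight on data w = n/(β₀+n) = 10/(1.7+10) = 10/11.7 = 0.8547.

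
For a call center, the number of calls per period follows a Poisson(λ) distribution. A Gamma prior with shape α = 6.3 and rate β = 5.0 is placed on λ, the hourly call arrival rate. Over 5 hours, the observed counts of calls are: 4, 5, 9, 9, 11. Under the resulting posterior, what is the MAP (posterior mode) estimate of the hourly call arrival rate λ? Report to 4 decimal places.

4.3300

With a Gamma(shape α, rate β) prior, the Poisson likelihood is conjugate: the posterior is Gamma(α + ΣXᵢ, β + n).
Sum of counts S = 38 over n = 5 hours.
Posterior: Gamma(α+S, β+n) = Gamma(6.3+38, 5.0+5) = Gamma(44.3, 10.0).
Mode of Gamma(α,β) for α≥1 is (α−1)/β = 43.3/10.0 = 4.3300.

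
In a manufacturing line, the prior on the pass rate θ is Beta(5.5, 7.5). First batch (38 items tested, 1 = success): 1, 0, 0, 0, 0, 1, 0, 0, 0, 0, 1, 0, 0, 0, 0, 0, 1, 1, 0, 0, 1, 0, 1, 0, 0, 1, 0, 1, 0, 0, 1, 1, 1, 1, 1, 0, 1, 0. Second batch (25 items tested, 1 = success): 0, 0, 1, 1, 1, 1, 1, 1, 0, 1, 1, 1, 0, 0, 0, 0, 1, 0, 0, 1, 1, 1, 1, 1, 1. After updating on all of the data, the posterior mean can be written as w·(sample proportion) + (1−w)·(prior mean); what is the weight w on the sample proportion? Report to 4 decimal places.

0.8289

The Beta prior is conjugate to a Binomial/Bernoulli likelihood; the update adds successes to α and failures to β.
Total number of items tested: n = 38 + 25 = 63.
Posterior mean = (α₀+k)/(α₀+β₀+n) = [n/(α₀+β₀+n)]·(k/n) + [(α₀+β₀)/(α₀+β₀+n)]·α₀/(α₀+β₀), so only n and the prior enter the weight.
The weight on the data is w = n/(α₀+β₀+n) = 63/(5.5+7.5+63) = 63/76.0 = 0.8289.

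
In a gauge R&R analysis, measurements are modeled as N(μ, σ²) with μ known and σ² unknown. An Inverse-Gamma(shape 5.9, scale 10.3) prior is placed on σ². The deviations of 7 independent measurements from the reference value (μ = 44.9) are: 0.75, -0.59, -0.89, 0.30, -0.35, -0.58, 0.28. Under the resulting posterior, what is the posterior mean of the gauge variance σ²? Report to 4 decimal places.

1.3649

With known mean μ and an Inverse-Gamma(α, β) prior on σ², the Normal likelihood is conjugate: posterior is Inv-Gamma(α + n/2, β + Σ(xᵢ−μ)²/2).
Σ(xᵢ−μ)² = (0.75)² + (-0.59)² + (-0.89)² + (0.30)² + (-0.35)² + (-0.58)² + (0.28)² = 2.3300.
Posterior: Inv-Gamma(5.9 + 7/2, 10.3 + 2.3300/2) = Inv-Gamma(9.40, 11.46500).
E[σ²|data] = β/(α−1) = 11.46500/8.40 = 1.3649.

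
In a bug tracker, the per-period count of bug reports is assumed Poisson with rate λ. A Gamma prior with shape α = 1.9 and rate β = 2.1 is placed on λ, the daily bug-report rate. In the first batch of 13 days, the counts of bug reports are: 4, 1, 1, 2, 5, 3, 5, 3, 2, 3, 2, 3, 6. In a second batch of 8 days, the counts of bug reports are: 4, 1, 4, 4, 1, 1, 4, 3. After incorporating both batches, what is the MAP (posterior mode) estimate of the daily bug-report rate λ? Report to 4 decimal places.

2.7229

With a Gamma(shape α, rate β) prior, the Poisson likelihood is conjugate: the posterior is Gamma(α + ΣXᵢ, β + n).
Batch 1: sum of counts S = 40 over n = 13 days.
After batch 1: Gamma(α+S, β+n) = Gamma(1.9+40, 2.1+13) = Gamma(41.9, 15.1).
Batch 2: sum of counts S = 22 over n = 8 days.
After batch 2: Gamma(α+S, β+n) = Gamma(41.9+22, 15.1+8) = Gamma(63.9, 23.1).
Mode of Gamma(α,β) for α≥1 is (α−1)/β = 62.9/23.1 = 2.7229.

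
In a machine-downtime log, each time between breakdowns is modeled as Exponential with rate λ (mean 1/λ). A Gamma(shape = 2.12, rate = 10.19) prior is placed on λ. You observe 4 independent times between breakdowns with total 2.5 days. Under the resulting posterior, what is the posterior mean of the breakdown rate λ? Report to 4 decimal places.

With a Gamma(shape α, rate β) prior on the exponential rate λ, the posterior after n observations with total T = Σxᵢ is Gamma(α+n, β+T).
Posterior: Gamma(2.12+4, 10.19+2.5) = Gamma(6.12, 12.69).
Posterior mean of λ = α/β = 6.12/12.69 = 0.4823.

0.4823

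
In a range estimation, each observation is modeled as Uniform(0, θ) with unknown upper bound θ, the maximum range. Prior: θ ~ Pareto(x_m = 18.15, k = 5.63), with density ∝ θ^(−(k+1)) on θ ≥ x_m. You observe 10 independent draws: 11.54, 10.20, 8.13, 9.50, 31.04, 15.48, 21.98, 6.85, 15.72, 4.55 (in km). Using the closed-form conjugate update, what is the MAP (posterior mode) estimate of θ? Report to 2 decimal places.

31.04

A Pareto(scale x_m, shape k) prior on the upper bound θ of Uniform(0, θ) is conjugate: posterior is Pareto(max(x_m, max xᵢ), k + n).
Sample maximum = 31.04; prior scale x_m = 18.15 → posterior scale = max = 31.04.
Posterior shape = 5.63 + 10 = 15.63.
The Pareto density is decreasing on [x_m, ∞), so the mode is x_m = 31.04.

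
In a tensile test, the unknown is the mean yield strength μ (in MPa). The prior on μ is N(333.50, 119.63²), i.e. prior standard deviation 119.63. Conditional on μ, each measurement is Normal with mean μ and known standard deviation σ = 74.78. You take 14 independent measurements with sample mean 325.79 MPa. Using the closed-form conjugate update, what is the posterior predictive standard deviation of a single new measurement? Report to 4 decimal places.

For Normal data with known variance σ², a Normal(μ₀, σ₀²) prior on μ is conjugate. Posterior precision = 1/σ₀² + n/σ²; posterior mean is the precision-weighted average of μ₀ and x̄.
σ₀² = 119.63² = 14311.3369, σ² = 74.78² = 5592.0484; σ² + n·σ₀² = 5592.0484 + 14·14311.3369 = 205950.765.
Posterior precision = 1/σ₀² + n/σ² = 1/14311.3369 + 14/5592.0484 = (σ² + n·σ₀²)/(σ₀²σ²) = 205950.765/(14311.3369·5592.0484); posterior variance σₙ² = σ₀²σ²/(σ² + n·σ₀²) = 14311.3369·5592.0484/205950.765 = 388.586508.
Predictive variance for one new observation = σₙ² + σ² = 14311.3369·5592.0484/205950.765 + 5592.0484 = σ²·(σ₀² + 205950.765)/205950.765 = 5592.0484·220262.1019/205950.765 = 5980.634908; SD = √(5592.0484·220262.1019/205950.765) = 77.3346.

77.3346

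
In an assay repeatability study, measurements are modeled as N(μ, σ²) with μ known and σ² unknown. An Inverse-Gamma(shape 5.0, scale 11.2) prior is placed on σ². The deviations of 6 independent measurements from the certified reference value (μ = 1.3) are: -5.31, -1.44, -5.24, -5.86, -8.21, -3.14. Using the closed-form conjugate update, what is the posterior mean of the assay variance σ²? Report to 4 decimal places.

With known mean μ and an Inverse-Gamma(α, β) prior on σ², the Normal likelihood is conjugate: posterior is Inv-Gamma(α + n/2, β + Σ(xᵢ−μ)²/2).
Σ(xᵢ−μ)² = (-5.31)² + (-1.44)² + (-5.24)² + (-5.86)² + (-8.21)² + (-3.14)² = 169.3306.
Posterior: Inv-Gamma(5.0 + 6/2, 11.2 + 169.3306/2) = Inv-Gamma(8.00, 95.86530).
E[σ²|data] = β/(α−1) = 95.86530/7.00 = 13.6950.

13.6950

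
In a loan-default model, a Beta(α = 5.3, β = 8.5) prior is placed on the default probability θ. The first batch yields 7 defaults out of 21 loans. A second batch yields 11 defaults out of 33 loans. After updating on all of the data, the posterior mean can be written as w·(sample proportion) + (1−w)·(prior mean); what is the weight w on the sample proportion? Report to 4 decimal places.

The Beta prior is conjugate to a Binomial/Bernoulli likelihood; the update adds successes to α and failures to β.
Total number of loans: n = 21 + 33 = 54.
Posterior mean = (α₀+k)/(α₀+β₀+n) = [n/(α₀+β₀+n)]·(k/n) + [(α₀+β₀)/(α₀+β₀+n)]·α₀/(α₀+β₀), so only n and the prior enter the weight.
The weight on the data is w = n/(α₀+β₀+n) = 54/(5.3+8.5+54) = 54/67.8 = 0.7965.

0.7965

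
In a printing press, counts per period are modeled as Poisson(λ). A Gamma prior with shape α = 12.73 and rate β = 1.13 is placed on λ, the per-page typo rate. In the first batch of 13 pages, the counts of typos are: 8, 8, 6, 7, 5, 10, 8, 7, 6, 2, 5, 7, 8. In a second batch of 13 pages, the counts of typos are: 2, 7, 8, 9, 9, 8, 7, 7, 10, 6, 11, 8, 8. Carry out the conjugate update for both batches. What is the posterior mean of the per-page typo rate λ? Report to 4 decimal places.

7.3620

With a Gamma(shape α, rate β) prior, the Poisson likelihood is conjugate: the posterior is Gamma(α + ΣXᵢ, β + n).
Batch 1: sum of counts S = 87 over n = 13 pages.
After batch 1: Gamma(α+S, β+n) = Gamma(12.73+87, 1.13+13) = Gamma(99.73, 14.13).
Batch 2: sum of counts S = 100 over n = 13 pages.
After batch 2: Gamma(α+S, β+n) = Gamma(99.73+100, 14.13+13) = Gamma(199.73, 27.13).
Posterior mean = α/β = 199.73/27.13 = 7.3620.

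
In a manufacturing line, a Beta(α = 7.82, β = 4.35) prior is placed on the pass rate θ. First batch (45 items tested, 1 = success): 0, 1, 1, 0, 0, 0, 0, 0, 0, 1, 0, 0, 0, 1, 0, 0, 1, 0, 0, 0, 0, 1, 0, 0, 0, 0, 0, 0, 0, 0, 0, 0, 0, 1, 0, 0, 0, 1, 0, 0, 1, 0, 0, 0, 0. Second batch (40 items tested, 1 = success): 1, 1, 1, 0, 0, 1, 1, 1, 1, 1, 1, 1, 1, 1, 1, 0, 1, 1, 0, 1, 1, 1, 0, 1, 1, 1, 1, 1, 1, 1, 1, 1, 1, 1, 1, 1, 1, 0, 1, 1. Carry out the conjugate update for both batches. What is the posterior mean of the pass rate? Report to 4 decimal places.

0.5230

The Beta prior is conjugate to a Binomial/Bernoulli likelihood; the update adds successes to α and failures to β.
After batch 1: Beta(7.82+9, 4.35+36) = Beta(16.82, 40.35).
After batch 2: Beta(16.82+34, 40.35+6) = Beta(50.82, 46.35).
Posterior mean = α/(α+β) = 50.82/97.17 = 0.5230.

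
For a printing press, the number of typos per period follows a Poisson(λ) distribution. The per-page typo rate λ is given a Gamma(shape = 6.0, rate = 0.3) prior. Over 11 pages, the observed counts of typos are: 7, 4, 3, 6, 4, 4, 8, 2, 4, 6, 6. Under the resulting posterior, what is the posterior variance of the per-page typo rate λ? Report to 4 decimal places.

0.4699

With a Gamma(shape α, rate β) prior, the Poisson likelihood is conjugate: the posterior is Gamma(α + ΣXᵢ, β + n).
Sum of counts S = 54 over n = 11 pages.
Posterior: Gamma(α+S, β+n) = Gamma(6.0+54, 0.3+11) = Gamma(60.0, 11.3).
Var = α/β² = 60.0/11.3² = 0.4699.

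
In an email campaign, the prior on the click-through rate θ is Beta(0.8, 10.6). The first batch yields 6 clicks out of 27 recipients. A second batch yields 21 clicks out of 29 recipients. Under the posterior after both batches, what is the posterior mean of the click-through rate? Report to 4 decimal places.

0.4125

The Beta prior is conjugate to a Binomial/Bernoulli likelihood; the update adds successes to α and failures to β.
After batch 1: Beta(0.8+6, 10.6+21) = Beta(6.8, 31.6).
After batch 2: Beta(6.8+21, 31.6+8) = Beta(27.8, 39.6).
Posterior mean = α/(α+β) = 27.8/67.4 = 0.4125.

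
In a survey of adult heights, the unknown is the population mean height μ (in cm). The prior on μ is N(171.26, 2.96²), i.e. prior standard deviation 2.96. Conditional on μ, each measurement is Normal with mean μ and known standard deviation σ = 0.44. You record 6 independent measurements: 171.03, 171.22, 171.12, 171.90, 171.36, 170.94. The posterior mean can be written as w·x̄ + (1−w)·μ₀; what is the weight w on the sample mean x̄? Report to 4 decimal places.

0.9963

For Normal data with known variance σ², a Normal(μ₀, σ₀²) prior on μ is conjugate. Posterior precision = 1/σ₀² + n/σ²; posterior mean is the precision-weighted average of μ₀ and x̄.
σ₀² = 2.96² = 8.7616, σ² = 0.44² = 0.1936. Prior precision 1/σ₀² = 1/8.7616; data precision n/σ² = 6/0.1936.
w = (n/σ²)/(1/σ₀² + n/σ²) = n·σ₀²/(σ² + n·σ₀²) = 6·8.7616/(0.1936 + 6·8.7616) = 52.5696/52.7632 = 0.9963.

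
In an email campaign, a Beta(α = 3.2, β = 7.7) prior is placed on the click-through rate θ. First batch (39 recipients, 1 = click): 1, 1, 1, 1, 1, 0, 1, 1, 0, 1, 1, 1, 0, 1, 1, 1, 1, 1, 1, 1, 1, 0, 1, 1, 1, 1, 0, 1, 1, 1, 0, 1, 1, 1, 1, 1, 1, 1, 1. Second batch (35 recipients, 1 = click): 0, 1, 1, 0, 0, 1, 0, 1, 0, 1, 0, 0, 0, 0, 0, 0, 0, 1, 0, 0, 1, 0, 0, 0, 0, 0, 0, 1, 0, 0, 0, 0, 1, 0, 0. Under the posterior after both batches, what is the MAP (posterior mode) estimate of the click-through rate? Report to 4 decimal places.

0.5332

The Beta prior is conjugate to a Binomial/Bernoulli likelihood; the update adds successes to α and failures to β.
After batch 1: Beta(3.2+33, 7.7+6) = Beta(36.2, 13.7).
After batch 2: Beta(36.2+9, 13.7+26) = Beta(45.2, 39.7).
Mode of Beta(a,b) for a,b>1 is (a−1)/(a+b−2) = 44.2/82.9 = 0.5332.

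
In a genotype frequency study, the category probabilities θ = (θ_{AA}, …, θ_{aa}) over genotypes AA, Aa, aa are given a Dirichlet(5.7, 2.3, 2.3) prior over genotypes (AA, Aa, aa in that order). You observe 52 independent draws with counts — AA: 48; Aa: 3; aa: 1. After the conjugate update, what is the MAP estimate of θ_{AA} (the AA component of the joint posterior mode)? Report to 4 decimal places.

0.8887

The Dirichlet prior is conjugate to the Multinomial likelihood: each posterior αⱼ = prior αⱼ + observed count nⱼ.
Posterior concentration: (53.7, 5.3, 3.3), total = 62.3.
Joint mode component: (α_{AA}−1)/(Σα−K) = 52.7/59.3 = 0.8887.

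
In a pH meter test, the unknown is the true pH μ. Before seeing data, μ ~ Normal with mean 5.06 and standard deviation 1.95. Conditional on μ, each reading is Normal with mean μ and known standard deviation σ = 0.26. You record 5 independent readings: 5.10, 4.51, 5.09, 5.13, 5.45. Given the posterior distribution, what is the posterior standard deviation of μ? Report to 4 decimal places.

0.1161

For Normal data with known variance σ², a Normal(μ₀, σ₀²) prior on μ is conjugate. Posterior precision = 1/σ₀² + n/σ²; posterior mean is the precision-weighted average of μ₀ and x̄.
σ₀² = 1.95² = 3.8025, σ² = 0.26² = 0.0676; σ² + n·σ₀² = 0.0676 + 5·3.8025 = 19.0801.
Posterior precision = 1/σ₀² + n/σ² = 1/3.8025 + 5/0.0676 = (σ² + n·σ₀²)/(σ₀²σ²) = 19.0801/(3.8025·0.0676); posterior variance σₙ² = σ₀²σ²/(σ² + n·σ₀²) = 3.8025·0.0676/19.0801 = 0.013472.
Posterior SD = √σₙ² = √(3.8025·0.0676/19.0801) = 0.1161.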